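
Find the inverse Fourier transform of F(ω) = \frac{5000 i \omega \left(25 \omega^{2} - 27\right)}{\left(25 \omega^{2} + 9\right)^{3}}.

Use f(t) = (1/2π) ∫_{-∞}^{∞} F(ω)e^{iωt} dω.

f(t) = 2 t e^{- \frac{3 \left|{t}\right|}{5}} \left|{t}\right|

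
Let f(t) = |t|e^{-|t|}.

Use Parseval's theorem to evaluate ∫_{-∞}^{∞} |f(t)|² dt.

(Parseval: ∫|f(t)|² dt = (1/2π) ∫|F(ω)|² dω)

∫|f(t)|² dt = \frac{1}{2}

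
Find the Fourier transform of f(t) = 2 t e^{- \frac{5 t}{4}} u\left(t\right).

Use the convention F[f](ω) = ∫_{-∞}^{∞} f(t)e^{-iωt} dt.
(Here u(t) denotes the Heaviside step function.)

F(ω) = \frac{32}{\left(4 i \omega + 5\right)^{2}}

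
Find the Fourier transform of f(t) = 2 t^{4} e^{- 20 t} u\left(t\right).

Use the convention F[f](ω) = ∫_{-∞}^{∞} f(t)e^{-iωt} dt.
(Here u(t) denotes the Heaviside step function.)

F(ω) = \frac{48}{\left(i \omega + 20\right)^{5}}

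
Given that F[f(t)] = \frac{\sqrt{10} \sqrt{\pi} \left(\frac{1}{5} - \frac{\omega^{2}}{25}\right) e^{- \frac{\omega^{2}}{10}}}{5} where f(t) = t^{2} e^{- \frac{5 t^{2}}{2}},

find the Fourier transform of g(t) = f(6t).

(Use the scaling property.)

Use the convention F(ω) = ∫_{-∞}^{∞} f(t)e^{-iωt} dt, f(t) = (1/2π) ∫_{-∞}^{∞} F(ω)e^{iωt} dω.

F[g](ω) = \frac{\sqrt{10} \sqrt{\pi} \left(180 - \omega^{2}\right) e^{- \frac{\omega^{2}}{360}}}{27000}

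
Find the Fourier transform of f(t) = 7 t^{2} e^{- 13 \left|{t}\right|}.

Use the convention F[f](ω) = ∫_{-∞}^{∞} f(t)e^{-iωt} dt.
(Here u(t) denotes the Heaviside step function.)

F(ω) = \frac{364 \left(169 - 3 \omega^{2}\right)}{\left(\omega^{2} + 169\right)^{3}}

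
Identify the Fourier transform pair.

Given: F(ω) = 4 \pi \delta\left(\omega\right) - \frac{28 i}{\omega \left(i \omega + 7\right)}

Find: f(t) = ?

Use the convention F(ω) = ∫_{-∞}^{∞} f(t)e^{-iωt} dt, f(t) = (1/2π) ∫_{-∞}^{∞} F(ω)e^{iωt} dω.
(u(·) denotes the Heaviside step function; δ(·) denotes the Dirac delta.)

f(t) = 4 \left(1 - e^{- 7 t}\right) u\left(t\right)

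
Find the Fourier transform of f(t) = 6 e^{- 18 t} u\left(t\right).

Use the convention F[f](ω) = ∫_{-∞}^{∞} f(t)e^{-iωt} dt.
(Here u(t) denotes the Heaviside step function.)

F(ω) = \frac{6}{i \omega + 18}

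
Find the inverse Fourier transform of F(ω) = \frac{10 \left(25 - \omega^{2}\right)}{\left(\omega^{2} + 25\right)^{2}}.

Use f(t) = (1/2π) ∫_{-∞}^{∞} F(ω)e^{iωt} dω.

f(t) = 5 e^{- 5 \left|{t}\right|} \left|{t}\right|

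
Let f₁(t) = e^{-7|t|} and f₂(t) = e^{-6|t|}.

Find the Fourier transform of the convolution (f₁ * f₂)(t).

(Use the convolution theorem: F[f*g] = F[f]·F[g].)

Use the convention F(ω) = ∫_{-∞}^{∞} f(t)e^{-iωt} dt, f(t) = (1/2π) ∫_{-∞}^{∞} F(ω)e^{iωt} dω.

F[f₁*f₂](ω) = \frac{168}{\left(\omega^{2} + 36\right) \left(\omega^{2} + 49\right)}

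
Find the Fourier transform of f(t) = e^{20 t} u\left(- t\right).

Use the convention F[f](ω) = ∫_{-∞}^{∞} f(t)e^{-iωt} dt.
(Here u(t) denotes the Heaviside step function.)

F(ω) = \frac{i}{\omega + 20 i}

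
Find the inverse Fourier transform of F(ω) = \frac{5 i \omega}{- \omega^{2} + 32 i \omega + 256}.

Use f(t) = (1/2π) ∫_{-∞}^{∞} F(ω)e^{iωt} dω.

f(t) = 5 \left(1 - 16 t\right) e^{- 16 t} u\left(t\right)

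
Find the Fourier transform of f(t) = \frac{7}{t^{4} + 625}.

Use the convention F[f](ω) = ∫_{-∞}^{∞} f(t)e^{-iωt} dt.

F(ω) = \frac{7 \pi e^{- \frac{5 \sqrt{2} \left|{\omega}\right|}{2}} \sin{\left(\frac{5 \sqrt{2} \left|{\omega}\right|}{2} + \frac{\pi}{4} \right)}}{125}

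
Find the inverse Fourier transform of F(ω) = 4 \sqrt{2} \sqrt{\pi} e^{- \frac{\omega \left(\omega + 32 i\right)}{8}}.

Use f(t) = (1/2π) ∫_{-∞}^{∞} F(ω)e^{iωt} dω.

f(t) = 8 e^{- 2 \left(t - 4\right)^{2}}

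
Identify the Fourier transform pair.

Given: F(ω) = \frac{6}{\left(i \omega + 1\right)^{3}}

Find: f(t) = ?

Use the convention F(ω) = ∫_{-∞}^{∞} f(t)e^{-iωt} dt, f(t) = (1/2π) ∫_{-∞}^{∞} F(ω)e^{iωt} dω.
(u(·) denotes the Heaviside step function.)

f(t) = 3 t^{2} e^{- t} u\left(t\right)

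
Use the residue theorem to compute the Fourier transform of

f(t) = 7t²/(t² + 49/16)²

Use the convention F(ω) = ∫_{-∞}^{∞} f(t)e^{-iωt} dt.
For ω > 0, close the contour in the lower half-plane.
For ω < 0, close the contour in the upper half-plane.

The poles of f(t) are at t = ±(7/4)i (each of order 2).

Let g(z) = f(z)e^{-iωz}; for large |z| the factor e^{-iωz} decays in the lower half-plane when ω > 0 and in the upper half-plane when ω < 0.

Case ω > 0 (lower half-plane, clockwise contour ⇒ F(ω) = -2πi·ΣRes):
  Res_{z = - \frac{7 i}{4}} g(z) = \frac{i \left(4 - 7 \omega\right) e^{- \frac{7 \omega}{4}}}{4} (pole of order 2)
  F(ω) = -2πi·ΣRes = \frac{\pi \left(4 - 7 \omega\right) e^{- \frac{7 \omega}{4}}}{2}

Case ω < 0 (upper half-plane, counterclockwise contour ⇒ F(ω) = +2πi·ΣRes):
  Res_{z = \frac{7 i}{4}} g(z) = \frac{i \left(- 7 \omega - 4\right) e^{\frac{7 \omega}{4}}}{4} (pole of order 2)
  F(ω) = 2πi·ΣRes = \frac{\pi \left(7 \omega + 4\right) e^{\frac{7 \omega}{4}}}{2}

Both cases combine into a single formula in |ω|:

F(ω) = \frac{\pi \left(4 - 7 \left|{\omega}\right|\right) e^{- \frac{7 \left|{\omega}\right|}{4}}}{2}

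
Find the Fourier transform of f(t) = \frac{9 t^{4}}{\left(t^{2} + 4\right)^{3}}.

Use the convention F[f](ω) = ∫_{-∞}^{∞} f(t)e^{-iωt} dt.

F(ω) = \frac{9 \pi \left(4 \omega^{2} - 10 \left|{\omega}\right| + 3\right) e^{- 2 \left|{\omega}\right|}}{16}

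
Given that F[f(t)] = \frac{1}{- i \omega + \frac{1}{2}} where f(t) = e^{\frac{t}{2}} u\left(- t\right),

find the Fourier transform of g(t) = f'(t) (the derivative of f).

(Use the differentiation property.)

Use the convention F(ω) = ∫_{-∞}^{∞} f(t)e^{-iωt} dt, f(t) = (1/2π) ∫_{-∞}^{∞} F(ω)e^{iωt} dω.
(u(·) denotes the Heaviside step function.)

F[g](ω) = - \frac{2 \omega}{2 \omega + i}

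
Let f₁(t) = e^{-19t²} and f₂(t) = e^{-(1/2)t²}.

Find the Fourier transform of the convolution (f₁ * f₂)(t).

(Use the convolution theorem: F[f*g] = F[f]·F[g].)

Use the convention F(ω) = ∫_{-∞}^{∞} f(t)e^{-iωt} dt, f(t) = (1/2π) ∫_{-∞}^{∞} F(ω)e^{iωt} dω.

F[f₁*f₂](ω) = \frac{\sqrt{38} \pi e^{- \frac{39 \omega^{2}}{76}}}{19}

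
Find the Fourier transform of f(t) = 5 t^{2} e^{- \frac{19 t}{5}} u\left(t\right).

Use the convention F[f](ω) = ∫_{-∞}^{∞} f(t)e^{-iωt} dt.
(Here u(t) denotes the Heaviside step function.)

F(ω) = \frac{1250}{\left(5 i \omega + 19\right)^{3}}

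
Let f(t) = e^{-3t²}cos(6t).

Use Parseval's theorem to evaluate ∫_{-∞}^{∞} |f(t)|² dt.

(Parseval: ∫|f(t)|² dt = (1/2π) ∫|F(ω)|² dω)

∫|f(t)|² dt = \frac{\sqrt{6} \sqrt{\pi} \left(1 + e^{6}\right)}{12 e^{6}}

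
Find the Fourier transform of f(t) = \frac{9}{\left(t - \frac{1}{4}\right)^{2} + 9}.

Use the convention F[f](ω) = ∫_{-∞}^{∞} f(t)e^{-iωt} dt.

F(ω) = 3 \pi e^{- \frac{i \omega}{4} - 3 \left|{\omega}\right|}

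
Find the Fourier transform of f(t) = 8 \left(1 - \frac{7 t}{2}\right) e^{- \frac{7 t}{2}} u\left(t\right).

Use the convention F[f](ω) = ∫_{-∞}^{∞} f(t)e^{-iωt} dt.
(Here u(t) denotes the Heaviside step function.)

F(ω) = \frac{32 i \omega}{- 4 \omega^{2} + 28 i \omega + 49}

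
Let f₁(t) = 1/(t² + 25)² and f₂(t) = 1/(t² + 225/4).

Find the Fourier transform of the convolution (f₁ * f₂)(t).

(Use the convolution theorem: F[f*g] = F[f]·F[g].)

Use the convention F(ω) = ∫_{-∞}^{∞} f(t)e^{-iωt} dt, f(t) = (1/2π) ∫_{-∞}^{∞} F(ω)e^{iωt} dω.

F[f₁*f₂](ω) = \frac{\pi^{2} \left(5 \left|{\omega}\right| + 1\right) e^{- \frac{25 \left|{\omega}\right|}{2}}}{1875}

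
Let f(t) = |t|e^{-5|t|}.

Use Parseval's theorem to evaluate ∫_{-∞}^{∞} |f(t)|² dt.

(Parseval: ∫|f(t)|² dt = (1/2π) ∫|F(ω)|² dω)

∫|f(t)|² dt = \frac{1}{250}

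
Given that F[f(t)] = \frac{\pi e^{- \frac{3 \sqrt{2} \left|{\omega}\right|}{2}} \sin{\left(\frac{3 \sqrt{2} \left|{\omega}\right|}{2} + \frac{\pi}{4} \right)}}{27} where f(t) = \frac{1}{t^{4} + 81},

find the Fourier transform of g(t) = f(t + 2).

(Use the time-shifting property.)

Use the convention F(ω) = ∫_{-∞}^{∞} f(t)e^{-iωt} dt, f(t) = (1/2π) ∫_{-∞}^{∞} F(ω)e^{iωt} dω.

F[g](ω) = \frac{\pi e^{2 i \omega - \frac{3 \sqrt{2} \left|{\omega}\right|}{2}} \sin{\left(\frac{3 \sqrt{2} \left|{\omega}\right|}{2} + \frac{\pi}{4} \right)}}{27}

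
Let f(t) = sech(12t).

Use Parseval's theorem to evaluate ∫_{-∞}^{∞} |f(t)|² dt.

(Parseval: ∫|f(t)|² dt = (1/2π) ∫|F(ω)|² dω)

∫|f(t)|² dt = \frac{1}{6}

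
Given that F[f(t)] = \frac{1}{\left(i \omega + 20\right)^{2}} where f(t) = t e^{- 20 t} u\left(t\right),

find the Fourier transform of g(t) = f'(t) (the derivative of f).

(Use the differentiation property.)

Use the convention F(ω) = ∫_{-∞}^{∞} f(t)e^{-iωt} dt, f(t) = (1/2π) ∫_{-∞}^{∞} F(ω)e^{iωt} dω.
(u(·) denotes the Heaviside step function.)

F[g](ω) = \frac{i \omega}{\left(i \omega + 20\right)^{2}}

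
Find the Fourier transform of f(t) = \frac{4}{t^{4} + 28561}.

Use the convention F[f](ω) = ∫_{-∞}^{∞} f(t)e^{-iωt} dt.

F(ω) = \frac{4 \pi e^{- \frac{13 \sqrt{2} \left|{\omega}\right|}{2}} \sin{\left(\frac{13 \sqrt{2} \left|{\omega}\right|}{2} + \frac{\pi}{4} \right)}}{2197}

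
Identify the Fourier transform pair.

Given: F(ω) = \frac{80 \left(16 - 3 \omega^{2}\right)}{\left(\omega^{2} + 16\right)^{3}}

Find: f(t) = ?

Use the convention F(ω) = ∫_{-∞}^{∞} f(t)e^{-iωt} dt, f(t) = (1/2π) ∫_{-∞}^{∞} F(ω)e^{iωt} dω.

f(t) = 5 t^{2} e^{- 4 \left|{t}\right|}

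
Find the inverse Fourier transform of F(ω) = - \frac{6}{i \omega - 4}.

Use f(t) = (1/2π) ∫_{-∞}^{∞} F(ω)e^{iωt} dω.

f(t) = 6 e^{4 t} u\left(- t\right)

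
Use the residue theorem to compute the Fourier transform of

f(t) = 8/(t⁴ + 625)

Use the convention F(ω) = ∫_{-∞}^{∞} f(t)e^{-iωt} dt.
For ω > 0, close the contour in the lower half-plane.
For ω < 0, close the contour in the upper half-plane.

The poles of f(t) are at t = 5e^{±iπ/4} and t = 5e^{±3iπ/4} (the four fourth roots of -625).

Let g(z) = f(z)e^{-iωz}; for large |z| the factor e^{-iωz} decays in the lower half-plane when ω > 0 and in the upper half-plane when ω < 0.

Case ω > 0 (lower half-plane, clockwise contour ⇒ F(ω) = -2πi·ΣRes):
  Res_{z = - \frac{5 \sqrt{2}}{2} - \frac{5 \sqrt{2} i}{2}} g(z) = \frac{\sqrt{2} \left(1 + i\right) e^{\frac{5 \sqrt{2} \omega \left(-1 + i\right)}{2}}}{125}
  Res_{z = \frac{5 \sqrt{2}}{2} - \frac{5 \sqrt{2} i}{2}} g(z) = \frac{\sqrt{2} \left(-1 + i\right) e^{- \frac{5 \sqrt{2} \omega \left(1 + i\right)}{2}}}{125}
  F(ω) = -2πi·ΣRes = \frac{2 \sqrt{2} \pi \left(\left(1 - i\right) e^{5 \sqrt{2} i \omega} + 1 + i\right) e^{- \frac{5 \sqrt{2} \omega \left(1 + i\right)}{2}}}{125} = \frac{8 \pi e^{- \frac{5 \sqrt{2} \omega}{2}} \sin{\left(\frac{5 \sqrt{2} \omega}{2} + \frac{\pi}{4} \right)}}{125}

Case ω < 0 (upper half-plane, counterclockwise contour ⇒ F(ω) = +2πi·ΣRes):
  Res_{z = \frac{5 \sqrt{2}}{2} + \frac{5 \sqrt{2} i}{2}} g(z) = - \frac{\sqrt{2} \left(1 + i\right) e^{\frac{5 \sqrt{2} \omega \left(1 - i\right)}{2}}}{125}
  Res_{z = - \frac{5 \sqrt{2}}{2} + \frac{5 \sqrt{2} i}{2}} g(z) = \frac{\sqrt{2} \left(1 - i\right) e^{\frac{5 \sqrt{2} \omega \left(1 + i\right)}{2}}}{125}
  F(ω) = 2πi·ΣRes = - \frac{2 \sqrt{2} i \pi \left(\left(1 + i\right) e^{\frac{5 \sqrt{2} \omega \left(1 - i\right)}{2}} - \left(1 - i\right) e^{\frac{5 \sqrt{2} \omega \left(1 + i\right)}{2}}\right)}{125} = \frac{8 \pi e^{\frac{5 \sqrt{2} \omega}{2}} \cos{\left(\frac{5 \sqrt{2} \omega}{2} + \frac{\pi}{4} \right)}}{125}

Both cases combine into a single formula in |ω|:

F(ω) = \frac{8 \pi e^{- \frac{5 \sqrt{2} \left|{\omega}\right|}{2}} \sin{\left(\frac{5 \sqrt{2} \left|{\omega}\right|}{2} + \frac{\pi}{4} \right)}}{125}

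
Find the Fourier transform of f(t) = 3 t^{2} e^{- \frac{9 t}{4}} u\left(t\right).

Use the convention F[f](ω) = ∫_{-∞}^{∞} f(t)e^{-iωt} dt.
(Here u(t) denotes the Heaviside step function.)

F(ω) = \frac{384}{\left(4 i \omega + 9\right)^{3}}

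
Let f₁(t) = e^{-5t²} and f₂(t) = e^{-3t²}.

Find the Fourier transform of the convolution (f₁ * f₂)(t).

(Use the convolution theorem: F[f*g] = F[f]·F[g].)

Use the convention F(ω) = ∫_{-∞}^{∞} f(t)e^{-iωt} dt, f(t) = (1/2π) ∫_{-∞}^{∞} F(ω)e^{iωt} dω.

F[f₁*f₂](ω) = \frac{\sqrt{15} \pi e^{- \frac{2 \omega^{2}}{15}}}{15}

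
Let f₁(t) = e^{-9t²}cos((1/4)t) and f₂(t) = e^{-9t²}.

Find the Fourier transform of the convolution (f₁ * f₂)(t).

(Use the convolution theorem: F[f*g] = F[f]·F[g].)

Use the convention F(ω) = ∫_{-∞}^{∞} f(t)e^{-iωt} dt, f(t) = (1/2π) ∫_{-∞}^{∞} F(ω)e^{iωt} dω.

F[f₁*f₂](ω) = \frac{\pi \left(e^{\frac{\omega}{36}} + 1\right) e^{- \frac{\omega^{2}}{18} - \frac{\omega}{72} - \frac{1}{576}}}{18}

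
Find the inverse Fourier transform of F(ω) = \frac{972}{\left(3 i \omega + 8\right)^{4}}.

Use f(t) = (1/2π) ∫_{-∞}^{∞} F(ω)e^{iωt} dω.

f(t) = 2 t^{3} e^{- \frac{8 t}{3}} u\left(t\right)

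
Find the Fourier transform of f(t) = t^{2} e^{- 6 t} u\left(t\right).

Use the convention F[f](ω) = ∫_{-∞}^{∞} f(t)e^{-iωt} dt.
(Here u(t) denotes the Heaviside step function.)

F(ω) = \frac{2}{\left(i \omega + 6\right)^{3}}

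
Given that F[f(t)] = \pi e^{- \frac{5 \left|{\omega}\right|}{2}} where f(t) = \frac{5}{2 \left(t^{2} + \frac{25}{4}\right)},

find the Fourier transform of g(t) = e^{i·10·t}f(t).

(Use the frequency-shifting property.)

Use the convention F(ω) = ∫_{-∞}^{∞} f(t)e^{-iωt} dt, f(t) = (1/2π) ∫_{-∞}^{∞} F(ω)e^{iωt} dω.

F[g](ω) = \pi e^{- \frac{5 \left|{\omega - 10}\right|}{2}}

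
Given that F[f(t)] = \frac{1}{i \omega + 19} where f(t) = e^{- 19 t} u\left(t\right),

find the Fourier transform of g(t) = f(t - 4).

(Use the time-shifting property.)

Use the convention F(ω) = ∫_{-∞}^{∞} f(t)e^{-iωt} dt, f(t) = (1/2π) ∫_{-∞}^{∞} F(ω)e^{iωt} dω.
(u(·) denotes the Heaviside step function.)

F[g](ω) = \frac{e^{- 4 i \omega}}{i \omega + 19}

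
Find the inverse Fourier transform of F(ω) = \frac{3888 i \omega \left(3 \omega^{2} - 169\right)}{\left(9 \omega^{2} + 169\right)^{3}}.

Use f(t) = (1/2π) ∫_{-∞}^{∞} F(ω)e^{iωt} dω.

f(t) = 4 t e^{- \frac{13 \left|{t}\right|}{3}} \left|{t}\right|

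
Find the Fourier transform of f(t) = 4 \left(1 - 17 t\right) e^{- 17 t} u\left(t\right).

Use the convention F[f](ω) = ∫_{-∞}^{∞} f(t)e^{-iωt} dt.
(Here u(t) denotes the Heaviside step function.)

F(ω) = \frac{4 i \omega}{- \omega^{2} + 34 i \omega + 289}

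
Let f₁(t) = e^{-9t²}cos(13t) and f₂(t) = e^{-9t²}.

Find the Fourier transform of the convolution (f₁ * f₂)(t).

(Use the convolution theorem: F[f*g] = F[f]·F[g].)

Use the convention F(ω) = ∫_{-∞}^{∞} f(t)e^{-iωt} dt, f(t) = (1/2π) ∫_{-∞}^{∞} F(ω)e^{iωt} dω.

F[f₁*f₂](ω) = \frac{\pi \left(e^{\frac{13 \omega}{9}} + 1\right) e^{- \frac{\omega^{2}}{18} - \frac{13 \omega}{18} - \frac{169}{36}}}{18}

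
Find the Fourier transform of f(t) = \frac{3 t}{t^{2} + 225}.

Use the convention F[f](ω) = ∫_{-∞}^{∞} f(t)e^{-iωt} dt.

F(ω) = - 3 i \pi e^{- 15 \left|{\omega}\right|} \operatorname{sign}{\left(\omega \right)}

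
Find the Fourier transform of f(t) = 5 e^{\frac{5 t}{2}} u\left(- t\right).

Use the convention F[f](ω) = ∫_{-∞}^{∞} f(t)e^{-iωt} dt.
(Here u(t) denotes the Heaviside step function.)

F(ω) = - \frac{10}{2 i \omega - 5}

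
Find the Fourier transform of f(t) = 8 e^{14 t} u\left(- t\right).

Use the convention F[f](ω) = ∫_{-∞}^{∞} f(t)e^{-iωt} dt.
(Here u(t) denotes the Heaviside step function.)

F(ω) = - \frac{8}{i \omega - 14}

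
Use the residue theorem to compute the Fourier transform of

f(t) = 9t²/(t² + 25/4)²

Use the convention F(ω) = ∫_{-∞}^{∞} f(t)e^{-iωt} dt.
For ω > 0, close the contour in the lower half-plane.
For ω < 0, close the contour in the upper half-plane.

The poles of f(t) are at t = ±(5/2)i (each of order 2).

Let g(z) = f(z)e^{-iωz}; for large |z| the factor e^{-iωz} decays in the lower half-plane when ω > 0 and in the upper half-plane when ω < 0.

Case ω > 0 (lower half-plane, clockwise contour ⇒ F(ω) = -2πi·ΣRes):
  Res_{z = - \frac{5 i}{2}} g(z) = \frac{9 i \left(2 - 5 \omega\right) e^{- \frac{5 \omega}{2}}}{20} (pole of order 2)
  F(ω) = -2πi·ΣRes = \frac{9 \pi \left(2 - 5 \omega\right) e^{- \frac{5 \omega}{2}}}{10}

Case ω < 0 (upper half-plane, counterclockwise contour ⇒ F(ω) = +2πi·ΣRes):
  Res_{z = \frac{5 i}{2}} g(z) = \frac{9 i \left(- 5 \omega - 2\right) e^{\frac{5 \omega}{2}}}{20} (pole of order 2)
  F(ω) = 2πi·ΣRes = \frac{9 \pi \left(5 \omega + 2\right) e^{\frac{5 \omega}{2}}}{10}

Both cases combine into a single formula in |ω|:

F(ω) = \frac{9 \pi \left(2 - 5 \left|{\omega}\right|\right) e^{- \frac{5 \left|{\omega}\right|}{2}}}{10}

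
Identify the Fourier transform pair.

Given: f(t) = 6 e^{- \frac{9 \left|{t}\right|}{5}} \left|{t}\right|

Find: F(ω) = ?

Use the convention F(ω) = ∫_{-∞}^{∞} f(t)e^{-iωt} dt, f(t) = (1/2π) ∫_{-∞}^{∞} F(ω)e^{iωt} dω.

F(ω) = \frac{300 \left(81 - 25 \omega^{2}\right)}{\left(25 \omega^{2} + 81\right)^{2}}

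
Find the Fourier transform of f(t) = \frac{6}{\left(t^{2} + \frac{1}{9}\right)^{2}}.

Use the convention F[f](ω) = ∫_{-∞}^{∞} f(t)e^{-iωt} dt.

F(ω) = 27 \pi \left(\left|{\omega}\right| + 3\right) e^{- \frac{\left|{\omega}\right|}{3}}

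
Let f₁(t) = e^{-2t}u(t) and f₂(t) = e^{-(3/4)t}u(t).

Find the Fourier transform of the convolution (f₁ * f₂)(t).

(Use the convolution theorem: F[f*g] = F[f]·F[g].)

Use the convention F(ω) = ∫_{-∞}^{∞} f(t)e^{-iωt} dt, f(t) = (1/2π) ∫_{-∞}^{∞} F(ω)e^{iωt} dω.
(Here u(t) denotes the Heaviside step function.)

F[f₁*f₂](ω) = \frac{4}{\left(i \omega + 2\right) \left(4 i \omega + 3\right)}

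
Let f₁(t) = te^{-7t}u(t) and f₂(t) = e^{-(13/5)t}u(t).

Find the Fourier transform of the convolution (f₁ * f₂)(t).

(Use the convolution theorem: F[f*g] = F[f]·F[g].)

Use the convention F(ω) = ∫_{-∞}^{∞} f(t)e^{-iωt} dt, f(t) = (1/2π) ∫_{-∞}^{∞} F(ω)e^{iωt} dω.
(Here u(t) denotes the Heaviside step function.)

F[f₁*f₂](ω) = \frac{5}{\left(i \omega + 7\right)^{2} \left(5 i \omega + 13\right)}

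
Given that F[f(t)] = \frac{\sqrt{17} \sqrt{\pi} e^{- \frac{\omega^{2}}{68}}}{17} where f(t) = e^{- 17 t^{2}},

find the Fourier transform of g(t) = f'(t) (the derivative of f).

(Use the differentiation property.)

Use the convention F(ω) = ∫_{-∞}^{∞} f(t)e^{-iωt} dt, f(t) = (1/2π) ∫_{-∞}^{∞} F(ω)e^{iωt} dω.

F[g](ω) = \frac{\sqrt{17} i \sqrt{\pi} \omega e^{- \frac{\omega^{2}}{68}}}{17}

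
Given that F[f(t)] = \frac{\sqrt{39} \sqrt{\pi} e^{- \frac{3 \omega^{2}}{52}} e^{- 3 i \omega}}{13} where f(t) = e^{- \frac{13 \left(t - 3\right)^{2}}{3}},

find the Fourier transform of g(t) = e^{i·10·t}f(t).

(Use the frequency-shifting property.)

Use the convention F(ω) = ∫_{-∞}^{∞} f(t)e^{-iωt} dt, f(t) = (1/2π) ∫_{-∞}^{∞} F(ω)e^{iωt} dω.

F[g](ω) = \frac{\sqrt{39} \sqrt{\pi} e^{- \frac{3 \left(\omega - 10\right) \left(\omega - 10 + 52 i\right)}{52}}}{13}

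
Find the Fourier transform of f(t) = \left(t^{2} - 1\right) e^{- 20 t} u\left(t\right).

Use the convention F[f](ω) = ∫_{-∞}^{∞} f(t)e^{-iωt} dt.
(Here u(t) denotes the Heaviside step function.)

F(ω) = \frac{2 i \omega - \left(i \omega + 20\right)^{3} + 40}{\left(i \omega + 20\right)^{4}}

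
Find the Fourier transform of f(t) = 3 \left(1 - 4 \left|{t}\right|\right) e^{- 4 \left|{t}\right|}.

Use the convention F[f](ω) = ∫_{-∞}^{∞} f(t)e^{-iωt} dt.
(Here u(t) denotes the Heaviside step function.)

F(ω) = \frac{48 \omega^{2}}{\left(\omega^{2} + 16\right)^{2}}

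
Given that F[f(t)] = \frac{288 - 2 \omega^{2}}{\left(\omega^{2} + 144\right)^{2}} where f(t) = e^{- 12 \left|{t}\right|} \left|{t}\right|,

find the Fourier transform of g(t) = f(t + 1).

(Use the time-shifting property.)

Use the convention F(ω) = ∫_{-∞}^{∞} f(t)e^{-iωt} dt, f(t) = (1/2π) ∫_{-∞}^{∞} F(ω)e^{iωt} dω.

F[g](ω) = \frac{2 \left(144 - \omega^{2}\right) e^{i \omega}}{\left(\omega^{2} + 144\right)^{2}}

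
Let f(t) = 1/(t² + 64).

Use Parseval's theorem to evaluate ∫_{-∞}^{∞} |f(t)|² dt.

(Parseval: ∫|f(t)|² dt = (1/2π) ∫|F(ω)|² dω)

∫|f(t)|² dt = \frac{\pi}{1024}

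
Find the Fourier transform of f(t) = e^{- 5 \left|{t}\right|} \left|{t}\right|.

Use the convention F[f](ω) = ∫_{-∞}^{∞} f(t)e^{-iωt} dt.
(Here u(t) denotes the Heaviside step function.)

F(ω) = \frac{2 \left(25 - \omega^{2}\right)}{\left(\omega^{2} + 25\right)^{2}}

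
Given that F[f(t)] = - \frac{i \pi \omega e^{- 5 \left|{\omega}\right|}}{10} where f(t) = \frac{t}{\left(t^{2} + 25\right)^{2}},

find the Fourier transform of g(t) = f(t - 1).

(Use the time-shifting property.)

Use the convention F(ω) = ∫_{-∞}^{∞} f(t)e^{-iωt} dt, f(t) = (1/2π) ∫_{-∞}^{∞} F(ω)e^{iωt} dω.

F[g](ω) = - \frac{i \pi \omega e^{- i \omega - 5 \left|{\omega}\right|}}{10}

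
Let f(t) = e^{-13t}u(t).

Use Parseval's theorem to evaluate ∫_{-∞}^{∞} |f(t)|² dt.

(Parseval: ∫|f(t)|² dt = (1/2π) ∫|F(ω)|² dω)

∫|f(t)|² dt = \frac{1}{26}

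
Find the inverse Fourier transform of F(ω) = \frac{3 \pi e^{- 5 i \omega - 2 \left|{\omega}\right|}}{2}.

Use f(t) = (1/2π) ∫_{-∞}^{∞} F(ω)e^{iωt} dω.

f(t) = \frac{3}{\left(t - 5\right)^{2} + 4}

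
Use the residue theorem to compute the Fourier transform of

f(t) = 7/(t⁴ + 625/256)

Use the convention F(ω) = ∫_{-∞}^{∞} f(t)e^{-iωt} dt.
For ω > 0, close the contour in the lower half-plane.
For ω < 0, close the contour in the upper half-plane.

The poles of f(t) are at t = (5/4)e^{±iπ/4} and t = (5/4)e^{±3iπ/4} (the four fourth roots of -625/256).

Let g(z) = f(z)e^{-iωz}; for large |z| the factor e^{-iωz} decays in the lower half-plane when ω > 0 and in the upper half-plane when ω < 0.

Case ω > 0 (lower half-plane, clockwise contour ⇒ F(ω) = -2πi·ΣRes):
  Res_{z = - \frac{5 \sqrt{2}}{8} - \frac{5 \sqrt{2} i}{8}} g(z) = \frac{56 \sqrt{2} \left(1 + i\right) e^{\frac{5 \sqrt{2} \omega \left(-1 + i\right)}{8}}}{125}
  Res_{z = \frac{5 \sqrt{2}}{8} - \frac{5 \sqrt{2} i}{8}} g(z) = \frac{56 \sqrt{2} \left(-1 + i\right) e^{- \frac{5 \sqrt{2} \omega \left(1 + i\right)}{8}}}{125}
  F(ω) = -2πi·ΣRes = \frac{112 \sqrt{2} \pi \left(\left(1 - i\right) e^{\frac{5 \sqrt{2} i \omega}{4}} + 1 + i\right) e^{- \frac{5 \sqrt{2} \omega \left(1 + i\right)}{8}}}{125} = \frac{448 \pi e^{- \frac{5 \sqrt{2} \omega}{8}} \sin{\left(\frac{5 \sqrt{2} \omega}{8} + \frac{\pi}{4} \right)}}{125}

Case ω < 0 (upper half-plane, counterclockwise contour ⇒ F(ω) = +2πi·ΣRes):
  Res_{z = \frac{5 \sqrt{2}}{8} + \frac{5 \sqrt{2} i}{8}} g(z) = - \frac{56 \sqrt{2} \left(1 + i\right) e^{\frac{5 \sqrt{2} \omega \left(1 - i\right)}{8}}}{125}
  Res_{z = - \frac{5 \sqrt{2}}{8} + \frac{5 \sqrt{2} i}{8}} g(z) = \frac{56 \sqrt{2} \left(1 - i\right) e^{\frac{5 \sqrt{2} \omega \left(1 + i\right)}{8}}}{125}
  F(ω) = 2πi·ΣRes = - \frac{112 \sqrt{2} i \pi \left(\left(1 + i\right) e^{\frac{5 \sqrt{2} \omega \left(1 - i\right)}{8}} - \left(1 - i\right) e^{\frac{5 \sqrt{2} \omega \left(1 + i\right)}{8}}\right)}{125} = \frac{448 \pi e^{\frac{5 \sqrt{2} \omega}{8}} \cos{\left(\frac{5 \sqrt{2} \omega}{8} + \frac{\pi}{4} \right)}}{125}

Both cases combine into a single formula in |ω|:

F(ω) = \frac{448 \pi e^{- \frac{5 \sqrt{2} \left|{\omega}\right|}{8}} \sin{\left(\frac{5 \sqrt{2} \left|{\omega}\right|}{8} + \frac{\pi}{4} \right)}}{125}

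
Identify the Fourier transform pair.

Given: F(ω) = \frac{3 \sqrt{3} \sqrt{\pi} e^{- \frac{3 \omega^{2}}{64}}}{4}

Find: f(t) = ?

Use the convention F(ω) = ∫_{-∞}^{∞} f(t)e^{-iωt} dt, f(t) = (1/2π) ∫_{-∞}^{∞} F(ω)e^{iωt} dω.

f(t) = 3 e^{- \frac{16 t^{2}}{3}}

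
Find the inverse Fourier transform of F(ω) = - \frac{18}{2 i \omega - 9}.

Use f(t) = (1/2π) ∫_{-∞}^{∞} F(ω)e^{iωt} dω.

f(t) = 9 e^{\frac{9 t}{2}} u\left(- t\right)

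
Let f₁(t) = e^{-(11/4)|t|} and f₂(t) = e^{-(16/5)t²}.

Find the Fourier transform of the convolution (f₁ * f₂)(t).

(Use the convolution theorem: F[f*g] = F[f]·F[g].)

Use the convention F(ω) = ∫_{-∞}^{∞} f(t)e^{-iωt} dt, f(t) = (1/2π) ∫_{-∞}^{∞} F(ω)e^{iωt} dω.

F[f₁*f₂](ω) = \frac{22 \sqrt{5} \sqrt{\pi} e^{- \frac{5 \omega^{2}}{64}}}{16 \omega^{2} + 121}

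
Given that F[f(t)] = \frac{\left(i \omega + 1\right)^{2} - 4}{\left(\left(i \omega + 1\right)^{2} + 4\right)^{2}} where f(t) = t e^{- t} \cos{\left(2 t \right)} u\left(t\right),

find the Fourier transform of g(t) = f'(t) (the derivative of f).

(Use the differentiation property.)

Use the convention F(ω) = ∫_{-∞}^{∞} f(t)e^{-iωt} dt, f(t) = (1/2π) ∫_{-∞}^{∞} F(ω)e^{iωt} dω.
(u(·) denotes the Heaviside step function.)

F[g](ω) = \frac{i \omega \left(\left(i \omega + 1\right)^{2} - 4\right)}{\left(\left(i \omega + 1\right)^{2} + 4\right)^{2}}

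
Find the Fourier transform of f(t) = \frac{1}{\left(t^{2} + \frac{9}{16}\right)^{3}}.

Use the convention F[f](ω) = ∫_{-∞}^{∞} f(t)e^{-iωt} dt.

F(ω) = \frac{8 \pi \left(3 \omega^{2} + 12 \left|{\omega}\right| + 16\right) e^{- \frac{3 \left|{\omega}\right|}{4}}}{81}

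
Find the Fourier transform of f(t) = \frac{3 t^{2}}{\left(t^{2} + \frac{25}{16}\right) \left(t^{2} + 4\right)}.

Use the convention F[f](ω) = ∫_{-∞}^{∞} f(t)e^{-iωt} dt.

F(ω) = \frac{32 \pi e^{- 2 \left|{\omega}\right|}}{13} - \frac{20 \pi e^{- \frac{5 \left|{\omega}\right|}{4}}}{13}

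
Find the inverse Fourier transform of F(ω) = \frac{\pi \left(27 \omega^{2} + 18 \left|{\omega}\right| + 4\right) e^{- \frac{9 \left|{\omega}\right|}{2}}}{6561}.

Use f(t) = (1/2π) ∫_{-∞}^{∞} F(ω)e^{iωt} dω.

f(t) = \frac{3}{\left(t^{2} + \frac{81}{4}\right)^{3}}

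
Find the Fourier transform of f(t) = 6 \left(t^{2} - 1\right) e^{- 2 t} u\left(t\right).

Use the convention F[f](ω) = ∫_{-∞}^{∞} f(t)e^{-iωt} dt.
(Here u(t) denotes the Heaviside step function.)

F(ω) = \frac{6 \left(2 i \omega - \left(i \omega + 2\right)^{3} + 4\right)}{\left(i \omega + 2\right)^{4}}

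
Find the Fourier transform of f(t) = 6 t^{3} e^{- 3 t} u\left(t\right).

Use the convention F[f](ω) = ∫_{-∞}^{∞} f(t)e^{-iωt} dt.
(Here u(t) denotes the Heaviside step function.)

F(ω) = \frac{36}{\left(i \omega + 3\right)^{4}}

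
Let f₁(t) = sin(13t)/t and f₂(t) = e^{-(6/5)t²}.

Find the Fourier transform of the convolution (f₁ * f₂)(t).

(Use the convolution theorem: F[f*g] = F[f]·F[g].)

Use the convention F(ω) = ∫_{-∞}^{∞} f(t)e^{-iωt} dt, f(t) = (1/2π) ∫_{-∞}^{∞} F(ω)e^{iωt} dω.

F[f₁*f₂](ω) = \begin{cases} \frac{\sqrt{30} \pi^{\frac{3}{2}} e^{- \frac{5 \omega^{2}}{24}}}{6} & \text{for}\: \omega > -13 \wedge \omega < 13 \\0 & \text{otherwise} \end{cases}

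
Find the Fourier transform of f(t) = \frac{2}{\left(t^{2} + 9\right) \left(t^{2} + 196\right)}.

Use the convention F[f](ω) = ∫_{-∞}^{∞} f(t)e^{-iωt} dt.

F(ω) = \frac{\pi \left(14 e^{11 \left|{\omega}\right|} - 3\right) e^{- 14 \left|{\omega}\right|}}{3927}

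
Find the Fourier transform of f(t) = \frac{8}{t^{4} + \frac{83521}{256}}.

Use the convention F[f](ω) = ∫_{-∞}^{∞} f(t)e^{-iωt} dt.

F(ω) = \frac{512 \pi e^{- \frac{17 \sqrt{2} \left|{\omega}\right|}{8}} \sin{\left(\frac{17 \sqrt{2} \left|{\omega}\right|}{8} + \frac{\pi}{4} \right)}}{4913}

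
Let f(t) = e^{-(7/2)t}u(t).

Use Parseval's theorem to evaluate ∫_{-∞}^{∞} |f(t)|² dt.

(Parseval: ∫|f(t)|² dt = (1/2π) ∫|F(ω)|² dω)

∫|f(t)|² dt = \frac{1}{7}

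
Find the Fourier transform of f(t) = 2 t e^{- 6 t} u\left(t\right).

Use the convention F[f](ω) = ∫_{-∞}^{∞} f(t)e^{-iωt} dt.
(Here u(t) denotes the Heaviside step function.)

F(ω) = \frac{2}{\left(i \omega + 6\right)^{2}}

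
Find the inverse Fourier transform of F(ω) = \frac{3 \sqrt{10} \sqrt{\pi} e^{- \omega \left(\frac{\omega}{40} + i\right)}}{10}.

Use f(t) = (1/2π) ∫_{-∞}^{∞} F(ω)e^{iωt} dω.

f(t) = 3 e^{- 10 \left(t - 1\right)^{2}}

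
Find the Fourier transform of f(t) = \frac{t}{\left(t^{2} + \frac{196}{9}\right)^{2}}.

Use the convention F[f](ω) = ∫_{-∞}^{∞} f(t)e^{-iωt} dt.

F(ω) = - \frac{3 i \pi \omega e^{- \frac{14 \left|{\omega}\right|}{3}}}{28}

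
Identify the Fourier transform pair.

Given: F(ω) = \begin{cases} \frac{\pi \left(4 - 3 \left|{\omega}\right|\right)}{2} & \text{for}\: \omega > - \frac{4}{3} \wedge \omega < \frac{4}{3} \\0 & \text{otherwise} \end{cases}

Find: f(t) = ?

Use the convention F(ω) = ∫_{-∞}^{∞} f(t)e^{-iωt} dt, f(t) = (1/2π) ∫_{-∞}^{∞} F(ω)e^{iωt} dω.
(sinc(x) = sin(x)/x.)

f(t) = \frac{4 \operatorname{sinc}^{2}{\left(\frac{2 t}{3} \right)}}{3}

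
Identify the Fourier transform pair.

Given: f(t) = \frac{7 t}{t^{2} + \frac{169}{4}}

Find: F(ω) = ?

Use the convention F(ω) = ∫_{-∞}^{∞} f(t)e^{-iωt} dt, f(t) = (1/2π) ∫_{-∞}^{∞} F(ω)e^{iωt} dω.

F(ω) = - 7 i \pi e^{- \frac{13 \left|{\omega}\right|}{2}} \operatorname{sign}{\left(\omega \right)}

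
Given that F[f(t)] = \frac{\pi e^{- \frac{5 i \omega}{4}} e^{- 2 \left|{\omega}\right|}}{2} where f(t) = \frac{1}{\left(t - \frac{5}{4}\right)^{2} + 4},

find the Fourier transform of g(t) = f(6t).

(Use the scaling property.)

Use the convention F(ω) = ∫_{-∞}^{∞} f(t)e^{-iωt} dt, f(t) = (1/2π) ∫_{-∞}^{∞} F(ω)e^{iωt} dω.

F[g](ω) = \frac{\pi e^{- \frac{5 i \omega}{24} - \frac{\left|{\omega}\right|}{3}}}{12}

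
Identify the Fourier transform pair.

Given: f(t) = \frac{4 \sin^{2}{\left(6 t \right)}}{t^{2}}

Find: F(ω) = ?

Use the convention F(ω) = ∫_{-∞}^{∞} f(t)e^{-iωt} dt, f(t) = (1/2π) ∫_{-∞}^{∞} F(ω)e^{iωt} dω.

F(ω) = \begin{cases} 2 \pi \left(12 - \left|{\omega}\right|\right) & \text{for}\: \omega > -12 \wedge \omega < 12 \\0 & \text{otherwise} \end{cases}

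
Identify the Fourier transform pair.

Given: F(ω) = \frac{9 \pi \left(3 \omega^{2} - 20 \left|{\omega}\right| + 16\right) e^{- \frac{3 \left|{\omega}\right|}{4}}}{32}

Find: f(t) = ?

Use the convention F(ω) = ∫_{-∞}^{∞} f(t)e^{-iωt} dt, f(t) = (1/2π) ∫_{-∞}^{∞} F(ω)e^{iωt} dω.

f(t) = \frac{9 t^{4}}{\left(t^{2} + \frac{9}{16}\right)^{3}}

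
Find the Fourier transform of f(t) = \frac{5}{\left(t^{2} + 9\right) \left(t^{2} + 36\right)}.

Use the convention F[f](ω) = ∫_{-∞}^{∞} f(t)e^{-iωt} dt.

F(ω) = \frac{5 \pi \left(2 e^{3 \left|{\omega}\right|} - 1\right) e^{- 6 \left|{\omega}\right|}}{162}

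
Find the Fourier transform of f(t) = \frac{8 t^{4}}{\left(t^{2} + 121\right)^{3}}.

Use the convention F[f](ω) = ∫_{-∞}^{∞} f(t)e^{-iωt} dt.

F(ω) = \frac{\pi \left(121 \omega^{2} - 55 \left|{\omega}\right| + 3\right) e^{- 11 \left|{\omega}\right|}}{11}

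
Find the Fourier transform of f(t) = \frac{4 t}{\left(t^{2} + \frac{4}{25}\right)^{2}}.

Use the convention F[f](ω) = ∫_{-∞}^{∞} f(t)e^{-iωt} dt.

F(ω) = - 5 i \pi \omega e^{- \frac{2 \left|{\omega}\right|}{5}}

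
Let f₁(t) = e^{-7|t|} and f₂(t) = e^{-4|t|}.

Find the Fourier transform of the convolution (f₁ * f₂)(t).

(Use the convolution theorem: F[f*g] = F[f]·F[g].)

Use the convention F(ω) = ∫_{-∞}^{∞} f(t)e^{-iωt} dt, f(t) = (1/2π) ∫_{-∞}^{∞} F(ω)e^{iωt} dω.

F[f₁*f₂](ω) = \frac{112}{\left(\omega^{2} + 16\right) \left(\omega^{2} + 49\right)}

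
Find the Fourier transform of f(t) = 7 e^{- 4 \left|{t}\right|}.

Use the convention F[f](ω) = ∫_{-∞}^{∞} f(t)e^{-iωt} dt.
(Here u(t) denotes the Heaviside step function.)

F(ω) = \frac{56}{\omega^{2} + 16}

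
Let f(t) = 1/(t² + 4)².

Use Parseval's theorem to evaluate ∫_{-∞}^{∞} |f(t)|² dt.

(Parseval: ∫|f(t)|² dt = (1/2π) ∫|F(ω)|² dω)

∫|f(t)|² dt = \frac{5 \pi}{2048}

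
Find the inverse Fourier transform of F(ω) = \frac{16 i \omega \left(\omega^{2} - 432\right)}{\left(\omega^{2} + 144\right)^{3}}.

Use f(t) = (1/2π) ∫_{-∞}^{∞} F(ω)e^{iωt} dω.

f(t) = 4 t e^{- 12 \left|{t}\right|} \left|{t}\right|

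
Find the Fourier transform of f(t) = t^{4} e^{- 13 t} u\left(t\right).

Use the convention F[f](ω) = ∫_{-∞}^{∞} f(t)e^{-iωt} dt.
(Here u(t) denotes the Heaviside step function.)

F(ω) = \frac{24}{\left(i \omega + 13\right)^{5}}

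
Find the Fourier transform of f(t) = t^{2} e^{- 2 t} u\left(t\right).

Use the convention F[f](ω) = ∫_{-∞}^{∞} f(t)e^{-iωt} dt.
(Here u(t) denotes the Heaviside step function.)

F(ω) = \frac{2}{\left(i \omega + 2\right)^{3}}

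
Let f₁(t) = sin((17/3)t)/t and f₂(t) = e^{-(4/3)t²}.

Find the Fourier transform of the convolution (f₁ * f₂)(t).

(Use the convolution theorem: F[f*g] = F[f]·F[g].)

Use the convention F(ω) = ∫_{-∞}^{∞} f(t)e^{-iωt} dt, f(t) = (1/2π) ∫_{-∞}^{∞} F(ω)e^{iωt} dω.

F[f₁*f₂](ω) = \begin{cases} \frac{\sqrt{3} \pi^{\frac{3}{2}} e^{- \frac{3 \omega^{2}}{16}}}{2} & \text{for}\: \omega > - \frac{17}{3} \wedge \omega < \frac{17}{3} \\0 & \text{otherwise} \end{cases}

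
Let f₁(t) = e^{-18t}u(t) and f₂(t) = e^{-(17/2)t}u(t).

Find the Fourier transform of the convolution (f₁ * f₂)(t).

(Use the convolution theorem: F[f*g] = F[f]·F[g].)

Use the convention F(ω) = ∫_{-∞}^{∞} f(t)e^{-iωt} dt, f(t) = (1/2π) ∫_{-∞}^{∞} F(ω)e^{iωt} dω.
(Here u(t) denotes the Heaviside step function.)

F[f₁*f₂](ω) = \frac{2}{\left(i \omega + 18\right) \left(2 i \omega + 17\right)}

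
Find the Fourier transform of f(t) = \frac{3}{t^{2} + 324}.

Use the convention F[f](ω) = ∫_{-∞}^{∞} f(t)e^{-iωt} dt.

F(ω) = \frac{\pi e^{- 18 \left|{\omega}\right|}}{6}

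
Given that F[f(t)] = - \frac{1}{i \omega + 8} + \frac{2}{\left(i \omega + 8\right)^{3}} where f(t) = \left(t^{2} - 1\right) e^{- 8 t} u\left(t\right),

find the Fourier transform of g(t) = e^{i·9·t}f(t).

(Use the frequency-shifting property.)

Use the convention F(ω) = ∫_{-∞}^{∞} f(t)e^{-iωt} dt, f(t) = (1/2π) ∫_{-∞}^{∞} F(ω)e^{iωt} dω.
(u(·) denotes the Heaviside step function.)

F[g](ω) = \frac{2 i \left(\omega - 9\right) - \left(i \left(\omega - 9\right) + 8\right)^{3} + 16}{\left(i \left(\omega - 9\right) + 8\right)^{4}}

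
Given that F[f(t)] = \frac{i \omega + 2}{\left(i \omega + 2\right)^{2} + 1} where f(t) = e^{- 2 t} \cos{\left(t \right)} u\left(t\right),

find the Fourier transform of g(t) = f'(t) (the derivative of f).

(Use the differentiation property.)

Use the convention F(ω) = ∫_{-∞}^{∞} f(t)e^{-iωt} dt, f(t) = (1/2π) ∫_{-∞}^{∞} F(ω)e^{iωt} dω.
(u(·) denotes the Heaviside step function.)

F[g](ω) = \frac{i \omega \left(i \omega + 2\right)}{\left(i \omega + 2\right)^{2} + 1}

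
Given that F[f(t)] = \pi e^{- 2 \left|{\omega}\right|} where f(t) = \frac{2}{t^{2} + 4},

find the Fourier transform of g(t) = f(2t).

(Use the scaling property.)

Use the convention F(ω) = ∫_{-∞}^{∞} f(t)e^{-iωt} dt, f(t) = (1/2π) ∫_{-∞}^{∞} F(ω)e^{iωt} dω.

F[g](ω) = \frac{\pi e^{- \left|{\omega}\right|}}{2}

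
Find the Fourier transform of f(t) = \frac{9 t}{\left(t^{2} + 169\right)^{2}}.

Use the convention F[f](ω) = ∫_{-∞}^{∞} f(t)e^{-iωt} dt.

F(ω) = - \frac{9 i \pi \omega e^{- 13 \left|{\omega}\right|}}{26}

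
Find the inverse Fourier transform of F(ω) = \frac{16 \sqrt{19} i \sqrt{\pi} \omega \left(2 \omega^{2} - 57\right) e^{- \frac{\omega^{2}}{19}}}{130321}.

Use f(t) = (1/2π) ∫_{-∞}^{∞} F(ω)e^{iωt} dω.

f(t) = 2 t^{3} e^{- \frac{19 t^{2}}{4}}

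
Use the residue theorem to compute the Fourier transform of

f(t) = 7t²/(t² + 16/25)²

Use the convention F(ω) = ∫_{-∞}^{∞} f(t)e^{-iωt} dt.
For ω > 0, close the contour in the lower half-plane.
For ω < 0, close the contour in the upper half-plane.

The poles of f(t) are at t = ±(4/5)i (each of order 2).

Let g(z) = f(z)e^{-iωz}; for large |z| the factor e^{-iωz} decays in the lower half-plane when ω > 0 and in the upper half-plane when ω < 0.

Case ω > 0 (lower half-plane, clockwise contour ⇒ F(ω) = -2πi·ΣRes):
  Res_{z = - \frac{4 i}{5}} g(z) = \frac{7 i \left(5 - 4 \omega\right) e^{- \frac{4 \omega}{5}}}{16} (pole of order 2)
  F(ω) = -2πi·ΣRes = \frac{7 \pi \left(5 - 4 \omega\right) e^{- \frac{4 \omega}{5}}}{8}

Case ω < 0 (upper half-plane, counterclockwise contour ⇒ F(ω) = +2πi·ΣRes):
  Res_{z = \frac{4 i}{5}} g(z) = \frac{7 i \left(- 4 \omega - 5\right) e^{\frac{4 \omega}{5}}}{16} (pole of order 2)
  F(ω) = 2πi·ΣRes = \frac{7 \pi \left(4 \omega + 5\right) e^{\frac{4 \omega}{5}}}{8}

Both cases combine into a single formula in |ω|:

F(ω) = \frac{7 \pi \left(5 - 4 \left|{\omega}\right|\right) e^{- \frac{4 \left|{\omega}\right|}{5}}}{8}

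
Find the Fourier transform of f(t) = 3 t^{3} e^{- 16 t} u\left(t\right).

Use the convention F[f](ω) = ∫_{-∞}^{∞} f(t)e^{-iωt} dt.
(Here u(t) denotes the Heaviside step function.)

F(ω) = \frac{18}{\left(i \omega + 16\right)^{4}}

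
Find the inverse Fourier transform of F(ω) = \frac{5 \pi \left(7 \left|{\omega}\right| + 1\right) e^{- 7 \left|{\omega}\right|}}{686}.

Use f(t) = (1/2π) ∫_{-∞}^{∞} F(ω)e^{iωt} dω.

f(t) = \frac{5}{\left(t^{2} + 49\right)^{2}}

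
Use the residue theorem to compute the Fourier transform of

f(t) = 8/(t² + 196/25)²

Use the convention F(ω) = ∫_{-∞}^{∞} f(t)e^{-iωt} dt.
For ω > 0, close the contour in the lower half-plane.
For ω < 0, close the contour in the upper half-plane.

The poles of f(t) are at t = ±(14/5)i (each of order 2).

Let g(z) = f(z)e^{-iωz}; for large |z| the factor e^{-iωz} decays in the lower half-plane when ω > 0 and in the upper half-plane when ω < 0.

Case ω > 0 (lower half-plane, clockwise contour ⇒ F(ω) = -2πi·ΣRes):
  Res_{z = - \frac{14 i}{5}} g(z) = \frac{25 i \left(14 \omega + 5\right) e^{- \frac{14 \omega}{5}}}{1372} (pole of order 2)
  F(ω) = -2πi·ΣRes = \frac{25 \pi \left(14 \omega + 5\right) e^{- \frac{14 \omega}{5}}}{686}

Case ω < 0 (upper half-plane, counterclockwise contour ⇒ F(ω) = +2πi·ΣRes):
  Res_{z = \frac{14 i}{5}} g(z) = \frac{25 i \left(14 \omega - 5\right) e^{\frac{14 \omega}{5}}}{1372} (pole of order 2)
  F(ω) = 2πi·ΣRes = \frac{25 \pi \left(5 - 14 \omega\right) e^{\frac{14 \omega}{5}}}{686}

Both cases combine into a single formula in |ω|:

F(ω) = \frac{25 \pi \left(14 \left|{\omega}\right| + 5\right) e^{- \frac{14 \left|{\omega}\right|}{5}}}{686}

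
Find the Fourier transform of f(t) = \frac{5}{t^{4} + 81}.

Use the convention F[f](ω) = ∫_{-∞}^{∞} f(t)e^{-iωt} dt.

F(ω) = \frac{5 \pi e^{- \frac{3 \sqrt{2} \left|{\omega}\right|}{2}} \sin{\left(\frac{3 \sqrt{2} \left|{\omega}\right|}{2} + \frac{\pi}{4} \right)}}{27}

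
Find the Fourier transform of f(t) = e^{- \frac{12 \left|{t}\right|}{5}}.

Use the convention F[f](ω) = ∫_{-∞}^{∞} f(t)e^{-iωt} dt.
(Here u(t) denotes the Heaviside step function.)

F(ω) = \frac{120}{25 \omega^{2} + 144}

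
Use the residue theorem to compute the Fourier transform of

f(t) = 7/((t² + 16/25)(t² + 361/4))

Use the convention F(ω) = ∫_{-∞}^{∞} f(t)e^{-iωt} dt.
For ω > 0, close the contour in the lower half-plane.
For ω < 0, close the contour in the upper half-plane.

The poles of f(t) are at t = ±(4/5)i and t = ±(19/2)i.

Let g(z) = f(z)e^{-iωz}; for large |z| the factor e^{-iωz} decays in the lower half-plane when ω > 0 and in the upper half-plane when ω < 0.

Case ω > 0 (lower half-plane, clockwise contour ⇒ F(ω) = -2πi·ΣRes):
  Res_{z = - \frac{4 i}{5}} g(z) = \frac{875 i e^{- \frac{4 \omega}{5}}}{17922}
  Res_{z = - \frac{19 i}{2}} g(z) = - \frac{700 i e^{- \frac{19 \omega}{2}}}{170259}
  F(ω) = -2πi·ΣRes = - \frac{1400 \pi e^{- \frac{19 \omega}{2}}}{170259} + \frac{875 \pi e^{- \frac{4 \omega}{5}}}{8961}

Case ω < 0 (upper half-plane, counterclockwise contour ⇒ F(ω) = +2πi·ΣRes):
  Res_{z = \frac{4 i}{5}} g(z) = - \frac{875 i e^{\frac{4 \omega}{5}}}{17922}
  Res_{z = \frac{19 i}{2}} g(z) = \frac{700 i e^{\frac{19 \omega}{2}}}{170259}
  F(ω) = 2πi·ΣRes = \frac{175 \pi \left(95 e^{\frac{4 \omega}{5}} - 8 e^{\frac{19 \omega}{2}}\right)}{170259}

Both cases combine into a single formula in |ω|:

F(ω) = - \frac{1400 \pi e^{- \frac{19 \left|{\omega}\right|}{2}}}{170259} + \frac{875 \pi e^{- \frac{4 \left|{\omega}\right|}{5}}}{8961}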